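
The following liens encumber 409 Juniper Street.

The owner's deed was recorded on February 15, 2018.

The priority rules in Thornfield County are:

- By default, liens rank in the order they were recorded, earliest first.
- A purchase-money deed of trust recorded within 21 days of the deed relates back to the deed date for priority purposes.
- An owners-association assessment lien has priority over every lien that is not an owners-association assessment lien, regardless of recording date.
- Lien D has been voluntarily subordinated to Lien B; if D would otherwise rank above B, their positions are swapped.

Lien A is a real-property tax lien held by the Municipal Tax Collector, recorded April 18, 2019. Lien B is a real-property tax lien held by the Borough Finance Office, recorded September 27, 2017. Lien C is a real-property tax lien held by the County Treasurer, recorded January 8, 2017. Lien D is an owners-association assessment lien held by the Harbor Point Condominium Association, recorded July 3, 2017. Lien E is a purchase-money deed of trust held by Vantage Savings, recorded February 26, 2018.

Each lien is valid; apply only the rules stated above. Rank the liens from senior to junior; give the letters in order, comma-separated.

Effective dates: E was recorded within the 21-day window, so its effective date is the deed date February 15, 2018.
D is an owners-association assessment lien, so it outranks all other liens regardless of date.
The other liens, earliest effective date first: C (January 8, 2017), B (September 27, 2017), E (February 15, 2018), A (April 18, 2019).
D would otherwise be senior to B, so under the subordination agreement D and B exchange positions.

B, C, D, E, A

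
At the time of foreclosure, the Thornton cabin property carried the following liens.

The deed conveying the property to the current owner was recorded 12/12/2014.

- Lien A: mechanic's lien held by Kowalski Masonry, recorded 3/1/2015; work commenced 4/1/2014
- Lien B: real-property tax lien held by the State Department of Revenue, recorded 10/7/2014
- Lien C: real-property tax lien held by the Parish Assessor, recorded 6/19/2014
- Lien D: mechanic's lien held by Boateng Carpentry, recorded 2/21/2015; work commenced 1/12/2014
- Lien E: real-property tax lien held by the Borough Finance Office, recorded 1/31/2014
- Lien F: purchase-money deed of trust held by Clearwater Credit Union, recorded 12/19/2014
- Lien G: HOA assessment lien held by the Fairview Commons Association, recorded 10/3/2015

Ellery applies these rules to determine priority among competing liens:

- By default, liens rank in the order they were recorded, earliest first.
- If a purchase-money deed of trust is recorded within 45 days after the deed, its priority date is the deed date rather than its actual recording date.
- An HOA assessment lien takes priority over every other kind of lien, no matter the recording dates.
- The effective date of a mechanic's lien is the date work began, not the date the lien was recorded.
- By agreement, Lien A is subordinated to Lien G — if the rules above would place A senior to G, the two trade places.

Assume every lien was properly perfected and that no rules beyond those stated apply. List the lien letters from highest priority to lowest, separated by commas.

Effective dates: A is treated as recorded 4/1/2014, the work-commencement date; D's effective date is 1/12/2014, when work began; F relates back to the deed date 12/12/2014.
As an HOA assessment lien, G is senior to every other lien.
Among the remaining liens, by effective date: D (1/12/2014), E (1/31/2014), A (4/1/2014), C (6/19/2014), B (10/7/2014), F (12/12/2014).
A is already junior to G, so the subordination agreement changes nothing.

G, D, E, A, C, B, F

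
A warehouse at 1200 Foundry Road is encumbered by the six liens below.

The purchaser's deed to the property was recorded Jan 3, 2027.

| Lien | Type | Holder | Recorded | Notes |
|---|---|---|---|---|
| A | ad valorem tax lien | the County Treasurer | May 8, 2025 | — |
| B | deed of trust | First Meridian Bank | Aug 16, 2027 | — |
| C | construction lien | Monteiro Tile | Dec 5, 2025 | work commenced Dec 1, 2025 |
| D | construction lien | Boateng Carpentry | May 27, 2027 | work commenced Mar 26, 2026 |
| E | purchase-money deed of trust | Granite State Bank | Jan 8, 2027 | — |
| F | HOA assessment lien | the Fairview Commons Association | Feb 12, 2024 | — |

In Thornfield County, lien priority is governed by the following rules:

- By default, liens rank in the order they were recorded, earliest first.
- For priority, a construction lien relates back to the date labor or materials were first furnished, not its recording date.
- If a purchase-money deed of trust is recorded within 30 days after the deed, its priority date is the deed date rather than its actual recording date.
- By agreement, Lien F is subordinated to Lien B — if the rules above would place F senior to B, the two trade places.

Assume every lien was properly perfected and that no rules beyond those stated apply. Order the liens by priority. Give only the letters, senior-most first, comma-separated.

B, A, C, D, E, F

Adjusting effective dates: C relates back to Dec 1, 2025 (work commenced); D's effective date is Mar 26, 2026, when work began; E was recorded within the 30-day window, so its effective date is the deed date Jan 3, 2027.
Sorted by effective date: F (Feb 12, 2024), A (May 8, 2025), C (Dec 1, 2025), D (Mar 26, 2026), E (Jan 3, 2027), B (Aug 16, 2027).
F would otherwise be senior to B, so under the subordination agreement F and B exchange positions.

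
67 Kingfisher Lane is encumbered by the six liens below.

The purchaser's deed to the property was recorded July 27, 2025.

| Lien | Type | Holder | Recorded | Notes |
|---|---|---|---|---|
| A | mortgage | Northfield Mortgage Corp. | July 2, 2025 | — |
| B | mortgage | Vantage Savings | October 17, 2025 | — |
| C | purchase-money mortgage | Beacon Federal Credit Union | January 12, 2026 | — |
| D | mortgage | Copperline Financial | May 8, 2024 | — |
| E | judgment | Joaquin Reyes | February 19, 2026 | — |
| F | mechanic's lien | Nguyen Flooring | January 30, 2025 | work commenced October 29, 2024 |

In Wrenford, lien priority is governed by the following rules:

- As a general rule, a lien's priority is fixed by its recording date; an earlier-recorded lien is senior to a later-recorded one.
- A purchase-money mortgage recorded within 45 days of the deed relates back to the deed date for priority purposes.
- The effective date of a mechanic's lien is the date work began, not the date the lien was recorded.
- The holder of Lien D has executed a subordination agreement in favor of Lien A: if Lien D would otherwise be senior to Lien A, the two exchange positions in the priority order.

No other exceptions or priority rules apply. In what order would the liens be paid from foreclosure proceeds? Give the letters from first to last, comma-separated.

A, F, D, B, C, E

First, effective dates: C was recorded 169 days after the deed, outside the 45-day window, so it keeps its recording date; F relates back to October 29, 2024 (work commenced).
By effective date: D (May 8, 2024), F (October 29, 2024), A (July 2, 2025), B (October 17, 2025), C (January 12, 2026), E (February 19, 2026).
D is senior to A before the subordination, so the two trade places.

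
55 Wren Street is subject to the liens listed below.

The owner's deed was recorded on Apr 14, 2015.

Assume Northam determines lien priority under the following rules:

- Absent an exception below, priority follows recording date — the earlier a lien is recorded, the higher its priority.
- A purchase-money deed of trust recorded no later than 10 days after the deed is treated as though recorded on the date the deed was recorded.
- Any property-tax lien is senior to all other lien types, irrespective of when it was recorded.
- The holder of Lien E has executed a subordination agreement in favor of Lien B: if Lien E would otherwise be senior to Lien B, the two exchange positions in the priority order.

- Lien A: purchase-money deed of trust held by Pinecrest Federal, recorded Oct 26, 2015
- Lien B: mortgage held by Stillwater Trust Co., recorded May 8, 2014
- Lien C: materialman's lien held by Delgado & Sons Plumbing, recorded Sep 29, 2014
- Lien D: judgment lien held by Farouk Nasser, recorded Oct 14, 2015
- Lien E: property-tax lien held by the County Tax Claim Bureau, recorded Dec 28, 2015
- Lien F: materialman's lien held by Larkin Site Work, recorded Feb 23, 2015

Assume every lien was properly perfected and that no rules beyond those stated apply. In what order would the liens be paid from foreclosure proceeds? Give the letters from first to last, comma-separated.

B, E, C, F, D, A

Effective dates after the stated exceptions: A missed the 10-day window (195 days after the deed), so its recording date stands.
E is a property-tax lien and takes priority over every other lien.
Among the remaining liens, by effective date: B (May 8, 2014), C (Sep 29, 2014), F (Feb 23, 2015), D (Oct 14, 2015), A (Oct 26, 2015).
Because E would otherwise rank above B, the subordination swaps them.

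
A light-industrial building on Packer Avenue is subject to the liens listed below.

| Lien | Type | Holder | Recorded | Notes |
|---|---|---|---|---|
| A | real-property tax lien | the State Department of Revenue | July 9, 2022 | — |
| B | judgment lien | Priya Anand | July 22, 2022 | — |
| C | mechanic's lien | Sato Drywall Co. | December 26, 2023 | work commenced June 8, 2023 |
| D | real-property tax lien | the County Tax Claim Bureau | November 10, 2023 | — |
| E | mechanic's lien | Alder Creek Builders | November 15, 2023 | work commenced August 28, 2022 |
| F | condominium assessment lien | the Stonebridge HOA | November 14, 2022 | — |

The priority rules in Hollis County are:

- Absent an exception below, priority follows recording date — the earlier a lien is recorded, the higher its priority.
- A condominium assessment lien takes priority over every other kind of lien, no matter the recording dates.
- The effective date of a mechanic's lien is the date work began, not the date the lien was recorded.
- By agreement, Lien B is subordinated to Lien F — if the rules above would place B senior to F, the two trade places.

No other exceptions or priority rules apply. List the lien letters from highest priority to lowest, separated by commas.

Effective dates after the stated exceptions: C relates back to June 8, 2023 (work commenced); E relates back to August 28, 2022 (work commenced).
F is a condominium assessment lien and takes priority over every other lien.
The other liens, earliest effective date first: A (July 9, 2022), B (July 22, 2022), E (August 28, 2022), C (June 8, 2023), D (November 10, 2023).
Since B is not senior to F, the subordination leaves the order unchanged.

F, A, B, E, C, D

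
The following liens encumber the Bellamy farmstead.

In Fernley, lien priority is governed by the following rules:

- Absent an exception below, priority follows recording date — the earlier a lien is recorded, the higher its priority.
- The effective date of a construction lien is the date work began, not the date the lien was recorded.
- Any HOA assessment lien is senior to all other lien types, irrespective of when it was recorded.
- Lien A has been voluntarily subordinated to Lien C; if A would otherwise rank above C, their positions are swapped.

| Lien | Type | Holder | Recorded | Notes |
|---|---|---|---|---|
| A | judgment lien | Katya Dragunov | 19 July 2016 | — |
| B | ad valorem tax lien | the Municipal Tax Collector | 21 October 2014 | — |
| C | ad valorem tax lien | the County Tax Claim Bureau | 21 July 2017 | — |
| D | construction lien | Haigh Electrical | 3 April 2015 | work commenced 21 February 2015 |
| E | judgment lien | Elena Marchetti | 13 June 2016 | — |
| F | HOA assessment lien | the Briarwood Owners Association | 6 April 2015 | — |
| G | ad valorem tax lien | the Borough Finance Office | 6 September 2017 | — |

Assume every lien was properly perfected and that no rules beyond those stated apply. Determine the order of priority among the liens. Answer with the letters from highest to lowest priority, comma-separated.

F, B, D, E, C, A, G

Effective dates: D is treated as recorded 21 February 2015, the work-commencement date.
F is an HOA assessment lien, so it outranks all other liens regardless of date.
Remaining liens by effective date: B (21 October 2014), D (21 February 2015), E (13 June 2016), A (19 July 2016), C (21 July 2017), G (6 September 2017).
A is senior to C before the subordination, so the two trade places.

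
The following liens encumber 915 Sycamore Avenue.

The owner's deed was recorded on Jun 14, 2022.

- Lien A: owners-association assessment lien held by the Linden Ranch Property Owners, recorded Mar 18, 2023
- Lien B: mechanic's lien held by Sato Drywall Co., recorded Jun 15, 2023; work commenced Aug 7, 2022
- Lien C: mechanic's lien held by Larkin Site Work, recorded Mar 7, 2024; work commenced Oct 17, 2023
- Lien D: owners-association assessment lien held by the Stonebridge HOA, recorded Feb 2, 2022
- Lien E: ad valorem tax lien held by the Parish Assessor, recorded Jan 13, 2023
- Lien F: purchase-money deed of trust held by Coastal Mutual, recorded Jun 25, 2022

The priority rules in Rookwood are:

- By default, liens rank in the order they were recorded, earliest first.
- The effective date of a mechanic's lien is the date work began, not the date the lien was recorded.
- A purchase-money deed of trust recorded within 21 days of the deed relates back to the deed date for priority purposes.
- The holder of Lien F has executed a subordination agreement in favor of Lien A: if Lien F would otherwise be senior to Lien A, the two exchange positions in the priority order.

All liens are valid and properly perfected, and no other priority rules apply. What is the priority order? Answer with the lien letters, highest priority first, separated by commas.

D, A, B, E, F, C

First, effective dates: B relates back to Aug 7, 2022 (work commenced); C's effective date is Oct 17, 2023, when work began; F was recorded within the 21-day window, so its effective date is the deed date Jun 14, 2022.
By effective date, earliest first: D (Feb 2, 2022), F (Jun 14, 2022), B (Aug 7, 2022), E (Jan 13, 2023), A (Mar 18, 2023), C (Oct 17, 2023).
Because F would otherwise rank above A, the subordination swaps them.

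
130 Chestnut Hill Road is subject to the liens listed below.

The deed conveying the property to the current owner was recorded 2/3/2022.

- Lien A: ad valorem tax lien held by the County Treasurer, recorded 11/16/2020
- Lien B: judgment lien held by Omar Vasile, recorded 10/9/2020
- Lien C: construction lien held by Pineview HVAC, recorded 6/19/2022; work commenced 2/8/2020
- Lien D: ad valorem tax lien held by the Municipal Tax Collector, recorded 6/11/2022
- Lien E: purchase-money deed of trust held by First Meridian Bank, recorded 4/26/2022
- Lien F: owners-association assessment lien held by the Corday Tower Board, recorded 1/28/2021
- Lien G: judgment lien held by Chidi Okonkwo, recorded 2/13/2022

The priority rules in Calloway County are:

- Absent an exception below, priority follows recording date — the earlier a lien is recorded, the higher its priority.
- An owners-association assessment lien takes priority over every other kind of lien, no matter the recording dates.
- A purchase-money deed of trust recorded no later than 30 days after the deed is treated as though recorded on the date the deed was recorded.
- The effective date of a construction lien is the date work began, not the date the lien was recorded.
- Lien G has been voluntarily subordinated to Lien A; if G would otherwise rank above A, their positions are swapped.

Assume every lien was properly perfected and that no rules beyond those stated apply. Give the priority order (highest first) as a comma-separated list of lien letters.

F, C, B, A, G, E, D

Adjusting effective dates: C is treated as recorded 2/8/2020, the work-commencement date; E was recorded 82 days after the deed — beyond 30 days — so no relation-back applies.
F is an owners-association assessment lien, so it outranks all other liens regardless of date.
Ordering the rest by effective date: C (2/8/2020), B (10/9/2020), A (11/16/2020), G (2/13/2022), E (4/26/2022), D (6/11/2022).
G is already junior to A, so the subordination agreement changes nothing.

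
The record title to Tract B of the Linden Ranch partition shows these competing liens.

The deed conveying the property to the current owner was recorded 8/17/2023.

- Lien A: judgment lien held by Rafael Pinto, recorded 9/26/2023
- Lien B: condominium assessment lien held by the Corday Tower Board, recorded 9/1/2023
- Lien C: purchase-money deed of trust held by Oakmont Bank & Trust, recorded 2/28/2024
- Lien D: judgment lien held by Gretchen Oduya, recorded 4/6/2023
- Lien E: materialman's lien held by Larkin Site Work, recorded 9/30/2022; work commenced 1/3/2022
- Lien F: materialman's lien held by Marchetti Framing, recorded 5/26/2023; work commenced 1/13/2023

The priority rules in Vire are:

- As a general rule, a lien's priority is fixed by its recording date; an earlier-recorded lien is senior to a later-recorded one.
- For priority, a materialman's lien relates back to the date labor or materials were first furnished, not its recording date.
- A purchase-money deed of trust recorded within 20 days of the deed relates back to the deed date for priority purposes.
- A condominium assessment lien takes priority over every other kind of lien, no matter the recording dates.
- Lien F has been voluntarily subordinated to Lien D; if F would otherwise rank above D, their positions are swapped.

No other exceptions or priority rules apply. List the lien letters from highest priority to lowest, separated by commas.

Adjusting effective dates: C missed the 20-day window (195 days after the deed), so its recording date stands; E relates back to 1/3/2022 (work commenced); F relates back to 1/13/2023 (work commenced).
B is a condominium assessment lien and takes priority over every other lien.
The other liens, earliest effective date first: E (1/3/2022), F (1/13/2023), D (4/6/2023), A (9/26/2023), C (2/28/2024).
F is senior to D before the subordination, so the two trade places.

B, E, D, F, A, C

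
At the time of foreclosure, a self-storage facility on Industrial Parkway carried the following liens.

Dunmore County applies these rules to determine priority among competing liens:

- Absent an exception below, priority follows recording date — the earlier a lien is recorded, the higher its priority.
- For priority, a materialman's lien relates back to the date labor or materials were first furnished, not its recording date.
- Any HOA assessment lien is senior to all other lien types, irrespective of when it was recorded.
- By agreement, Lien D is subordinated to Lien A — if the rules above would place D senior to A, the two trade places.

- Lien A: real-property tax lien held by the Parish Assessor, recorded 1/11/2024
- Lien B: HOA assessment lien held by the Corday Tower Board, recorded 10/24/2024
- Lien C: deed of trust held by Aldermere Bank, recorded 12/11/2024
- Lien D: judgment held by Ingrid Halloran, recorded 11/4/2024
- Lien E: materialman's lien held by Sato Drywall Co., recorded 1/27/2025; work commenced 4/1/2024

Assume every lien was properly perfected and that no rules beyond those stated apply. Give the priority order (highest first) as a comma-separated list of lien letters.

Adjusting effective dates: E is treated as recorded 4/1/2024, the work-commencement date.
As an HOA assessment lien, B is senior to every other lien.
Among the remaining liens, by effective date: A (1/11/2024), E (4/1/2024), D (11/4/2024), C (12/11/2024).
Since D is not senior to A, the subordination leaves the order unchanged.

B, A, E, D, C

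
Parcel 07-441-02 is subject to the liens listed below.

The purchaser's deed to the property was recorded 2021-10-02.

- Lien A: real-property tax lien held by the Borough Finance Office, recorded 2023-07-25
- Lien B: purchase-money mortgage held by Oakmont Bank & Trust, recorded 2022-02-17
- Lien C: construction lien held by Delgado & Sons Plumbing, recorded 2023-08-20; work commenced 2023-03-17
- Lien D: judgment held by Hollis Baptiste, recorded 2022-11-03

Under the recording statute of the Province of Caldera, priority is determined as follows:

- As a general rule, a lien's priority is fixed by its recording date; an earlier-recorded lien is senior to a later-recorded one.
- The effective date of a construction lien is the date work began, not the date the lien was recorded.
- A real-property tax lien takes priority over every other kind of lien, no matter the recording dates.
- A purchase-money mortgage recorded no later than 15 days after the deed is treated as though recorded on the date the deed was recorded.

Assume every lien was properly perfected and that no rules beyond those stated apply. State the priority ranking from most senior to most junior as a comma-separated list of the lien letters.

Adjusting effective dates: B was recorded 138 days after the deed, outside the 15-day window, so it keeps its recording date; C is treated as recorded 2023-03-17, the work-commencement date.
A is a real-property tax lien and takes priority over every other lien.
Among the remaining liens, by effective date: B (2022-02-17), D (2022-11-03), C (2023-03-17).

A, B, D, C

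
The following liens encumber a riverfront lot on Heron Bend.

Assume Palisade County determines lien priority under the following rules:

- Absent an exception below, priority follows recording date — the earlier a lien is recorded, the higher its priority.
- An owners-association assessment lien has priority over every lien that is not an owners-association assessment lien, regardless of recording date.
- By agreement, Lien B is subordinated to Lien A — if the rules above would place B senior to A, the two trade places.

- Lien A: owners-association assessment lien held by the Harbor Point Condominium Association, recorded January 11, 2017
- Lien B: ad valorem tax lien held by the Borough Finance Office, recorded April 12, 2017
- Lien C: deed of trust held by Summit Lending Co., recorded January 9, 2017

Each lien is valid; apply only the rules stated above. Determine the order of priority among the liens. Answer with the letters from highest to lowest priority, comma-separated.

A, as an owners-association assessment lien, has superpriority and ranks first.
Remaining liens by effective date: C (January 9, 2017), B (April 12, 2017).
B already ranks below A; the subordination has no effect.

A, C, B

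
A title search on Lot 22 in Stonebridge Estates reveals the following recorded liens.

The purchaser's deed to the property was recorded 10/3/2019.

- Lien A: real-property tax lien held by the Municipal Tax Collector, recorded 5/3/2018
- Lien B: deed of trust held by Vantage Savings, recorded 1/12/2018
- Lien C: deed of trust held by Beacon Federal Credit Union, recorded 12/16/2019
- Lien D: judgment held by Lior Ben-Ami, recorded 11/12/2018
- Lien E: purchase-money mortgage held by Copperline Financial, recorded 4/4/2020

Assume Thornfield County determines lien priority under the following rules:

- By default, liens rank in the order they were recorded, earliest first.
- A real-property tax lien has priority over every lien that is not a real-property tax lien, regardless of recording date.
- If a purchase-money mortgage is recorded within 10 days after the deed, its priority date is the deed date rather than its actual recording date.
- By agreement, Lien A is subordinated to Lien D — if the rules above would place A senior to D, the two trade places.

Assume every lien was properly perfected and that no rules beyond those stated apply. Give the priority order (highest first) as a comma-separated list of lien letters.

Effective dates after the stated exceptions: E was recorded 184 days after the deed, outside the 10-day window, so it keeps its recording date.
As a real-property tax lien, A is senior to every other lien.
Among the remaining liens, by effective date: B (1/12/2018), D (11/12/2018), C (12/16/2019), E (4/4/2020).
The subordination applies — A was senior to D — so A and D swap.

D, B, A, C, E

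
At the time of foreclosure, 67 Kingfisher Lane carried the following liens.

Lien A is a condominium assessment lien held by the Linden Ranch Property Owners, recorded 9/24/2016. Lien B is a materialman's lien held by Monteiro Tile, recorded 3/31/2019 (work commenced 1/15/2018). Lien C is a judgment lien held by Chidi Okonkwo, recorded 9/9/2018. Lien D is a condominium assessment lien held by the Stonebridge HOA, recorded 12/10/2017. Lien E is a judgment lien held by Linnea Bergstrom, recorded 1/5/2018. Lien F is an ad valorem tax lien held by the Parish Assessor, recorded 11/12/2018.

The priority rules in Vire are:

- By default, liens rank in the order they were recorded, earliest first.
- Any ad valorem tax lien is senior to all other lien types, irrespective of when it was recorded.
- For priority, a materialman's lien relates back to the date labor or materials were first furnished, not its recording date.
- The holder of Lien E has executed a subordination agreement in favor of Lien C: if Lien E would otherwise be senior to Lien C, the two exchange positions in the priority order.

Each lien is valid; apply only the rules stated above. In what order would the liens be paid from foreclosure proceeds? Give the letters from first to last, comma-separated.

Effective dates after the stated exceptions: B is treated as recorded 1/15/2018, the work-commencement date.
F is an ad valorem tax lien and takes priority over every other lien.
Ordering the rest by effective date: A (9/24/2016), D (12/10/2017), E (1/5/2018), B (1/15/2018), C (9/9/2018).
E would otherwise be senior to C, so under the subordination agreement E and C exchange positions.

F, A, D, C, B, E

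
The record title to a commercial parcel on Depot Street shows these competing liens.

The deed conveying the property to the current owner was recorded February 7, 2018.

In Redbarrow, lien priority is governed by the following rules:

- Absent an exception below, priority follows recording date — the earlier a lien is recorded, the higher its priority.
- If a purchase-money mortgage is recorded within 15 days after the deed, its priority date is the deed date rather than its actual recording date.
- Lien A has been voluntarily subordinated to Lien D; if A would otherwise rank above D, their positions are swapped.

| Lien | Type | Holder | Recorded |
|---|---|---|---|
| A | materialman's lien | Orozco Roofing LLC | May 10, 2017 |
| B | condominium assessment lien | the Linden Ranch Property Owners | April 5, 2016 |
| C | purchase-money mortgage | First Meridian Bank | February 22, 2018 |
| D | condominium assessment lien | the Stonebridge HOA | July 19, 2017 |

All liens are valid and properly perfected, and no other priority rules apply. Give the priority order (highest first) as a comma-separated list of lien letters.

Effective dates: C's effective date is the deed date, February 7, 2018.
By effective date: B (April 5, 2016), A (May 10, 2017), D (July 19, 2017), C (February 7, 2018).
Because A would otherwise rank above D, the subordination swaps them.

B, D, A, C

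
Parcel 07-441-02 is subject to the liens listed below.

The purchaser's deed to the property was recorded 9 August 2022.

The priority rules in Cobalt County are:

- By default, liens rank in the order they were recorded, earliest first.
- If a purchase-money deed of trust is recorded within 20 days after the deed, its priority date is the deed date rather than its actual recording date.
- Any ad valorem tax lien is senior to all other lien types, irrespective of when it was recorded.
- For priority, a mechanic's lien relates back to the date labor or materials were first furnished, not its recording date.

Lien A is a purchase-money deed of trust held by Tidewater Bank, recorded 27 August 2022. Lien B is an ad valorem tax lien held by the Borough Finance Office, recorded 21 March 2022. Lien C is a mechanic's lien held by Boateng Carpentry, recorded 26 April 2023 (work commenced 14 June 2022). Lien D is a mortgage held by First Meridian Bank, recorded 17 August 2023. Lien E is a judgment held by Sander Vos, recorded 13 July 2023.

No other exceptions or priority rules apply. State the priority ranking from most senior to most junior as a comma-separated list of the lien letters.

B, C, A, E, D

Effective dates after the stated exceptions: A's effective date is the deed date, 9 August 2022; C's effective date is 14 June 2022, when work began.
B is an ad valorem tax lien, so it outranks all other liens regardless of date.
The other liens, earliest effective date first: C (14 June 2022), A (9 August 2022), E (13 July 2023), D (17 August 2023).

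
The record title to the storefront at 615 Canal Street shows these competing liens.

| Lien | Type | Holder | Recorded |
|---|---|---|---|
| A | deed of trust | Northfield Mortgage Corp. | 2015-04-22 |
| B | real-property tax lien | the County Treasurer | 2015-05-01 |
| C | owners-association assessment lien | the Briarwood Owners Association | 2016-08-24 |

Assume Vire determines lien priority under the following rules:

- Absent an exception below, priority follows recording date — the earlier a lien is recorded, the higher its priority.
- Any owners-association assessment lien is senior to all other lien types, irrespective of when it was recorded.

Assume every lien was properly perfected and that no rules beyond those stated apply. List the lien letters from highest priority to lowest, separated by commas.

C is an owners-association assessment lien and takes priority over every other lien.
Ordering the rest by effective date: A (2015-04-22), B (2015-05-01).

C, A, B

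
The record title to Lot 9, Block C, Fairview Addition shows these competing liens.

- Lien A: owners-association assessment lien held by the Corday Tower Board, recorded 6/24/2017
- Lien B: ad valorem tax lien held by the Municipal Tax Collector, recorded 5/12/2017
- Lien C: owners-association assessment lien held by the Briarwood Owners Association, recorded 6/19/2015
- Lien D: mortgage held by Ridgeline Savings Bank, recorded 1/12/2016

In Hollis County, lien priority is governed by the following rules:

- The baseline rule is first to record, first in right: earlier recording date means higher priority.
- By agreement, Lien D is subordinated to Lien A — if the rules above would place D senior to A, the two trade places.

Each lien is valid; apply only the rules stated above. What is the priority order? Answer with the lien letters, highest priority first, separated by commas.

By effective date: C (6/19/2015), D (1/12/2016), B (5/12/2017), A (6/24/2017).
D would otherwise be senior to A, so under the subordination agreement D and A exchange positions.

C, A, B, D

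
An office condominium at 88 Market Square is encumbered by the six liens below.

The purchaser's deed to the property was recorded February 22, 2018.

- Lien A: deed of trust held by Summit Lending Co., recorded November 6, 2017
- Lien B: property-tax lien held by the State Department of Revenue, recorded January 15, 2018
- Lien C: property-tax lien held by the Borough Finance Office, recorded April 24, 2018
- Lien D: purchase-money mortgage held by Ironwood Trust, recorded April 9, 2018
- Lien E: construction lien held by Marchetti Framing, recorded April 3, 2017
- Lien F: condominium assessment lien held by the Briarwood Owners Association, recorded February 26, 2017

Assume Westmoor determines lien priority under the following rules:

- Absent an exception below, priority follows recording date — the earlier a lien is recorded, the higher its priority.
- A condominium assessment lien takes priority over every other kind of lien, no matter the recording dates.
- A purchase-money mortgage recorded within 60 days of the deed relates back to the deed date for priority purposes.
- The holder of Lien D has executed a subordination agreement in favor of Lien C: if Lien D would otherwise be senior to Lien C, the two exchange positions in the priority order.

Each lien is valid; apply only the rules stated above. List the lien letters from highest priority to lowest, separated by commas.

Adjusting effective dates: D's effective date is the deed date, February 22, 2018.
F is a condominium assessment lien, so it outranks all other liens regardless of date.
The other liens, earliest effective date first: E (April 3, 2017), A (November 6, 2017), B (January 15, 2018), D (February 22, 2018), C (April 24, 2018).
The subordination applies — D was senior to C — so D and C swap.

F, E, A, B, C, D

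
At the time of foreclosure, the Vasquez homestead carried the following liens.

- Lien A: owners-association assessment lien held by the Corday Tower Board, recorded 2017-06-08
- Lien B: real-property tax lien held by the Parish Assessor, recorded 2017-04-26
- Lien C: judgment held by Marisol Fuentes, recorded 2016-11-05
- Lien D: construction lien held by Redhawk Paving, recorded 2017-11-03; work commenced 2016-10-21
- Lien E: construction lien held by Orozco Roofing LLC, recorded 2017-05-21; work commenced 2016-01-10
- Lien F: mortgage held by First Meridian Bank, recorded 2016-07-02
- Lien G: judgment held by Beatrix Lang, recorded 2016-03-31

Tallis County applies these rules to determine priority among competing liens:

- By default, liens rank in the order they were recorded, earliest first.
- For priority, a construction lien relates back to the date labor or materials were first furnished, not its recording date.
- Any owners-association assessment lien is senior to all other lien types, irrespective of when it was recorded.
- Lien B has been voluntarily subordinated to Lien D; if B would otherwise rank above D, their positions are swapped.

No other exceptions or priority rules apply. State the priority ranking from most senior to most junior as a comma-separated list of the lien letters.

A, E, G, F, D, C, B

Effective dates after the stated exceptions: D relates back to 2016-10-21 (work commenced); E relates back to 2016-01-10 (work commenced).
As an owners-association assessment lien, A is senior to every other lien.
Among the remaining liens, by effective date: E (2016-01-10), G (2016-03-31), F (2016-07-02), D (2016-10-21), C (2016-11-05), B (2017-04-26).
B is already junior to D, so the subordination agreement changes nothing.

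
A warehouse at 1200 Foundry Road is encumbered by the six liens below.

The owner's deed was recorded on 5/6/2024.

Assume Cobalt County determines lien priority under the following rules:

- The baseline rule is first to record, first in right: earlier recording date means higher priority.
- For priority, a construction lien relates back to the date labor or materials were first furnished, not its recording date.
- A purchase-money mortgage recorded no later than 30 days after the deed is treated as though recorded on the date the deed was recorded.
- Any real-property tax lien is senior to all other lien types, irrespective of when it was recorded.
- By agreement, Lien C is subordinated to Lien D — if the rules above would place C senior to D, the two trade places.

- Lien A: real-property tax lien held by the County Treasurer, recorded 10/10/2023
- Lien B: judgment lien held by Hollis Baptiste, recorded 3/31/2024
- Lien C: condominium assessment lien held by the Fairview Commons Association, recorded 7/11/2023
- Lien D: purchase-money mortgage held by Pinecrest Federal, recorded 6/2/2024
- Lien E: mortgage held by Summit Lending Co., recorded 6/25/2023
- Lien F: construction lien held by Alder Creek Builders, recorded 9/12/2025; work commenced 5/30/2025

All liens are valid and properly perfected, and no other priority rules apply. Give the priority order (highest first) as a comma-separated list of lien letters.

A, E, D, B, C, F

Effective dates: D relates back to the deed date 5/6/2024; F relates back to 5/30/2025 (work commenced).
As a real-property tax lien, A is senior to every other lien.
Among the remaining liens, by effective date: E (6/25/2023), C (7/11/2023), B (3/31/2024), D (5/6/2024), F (5/30/2025).
C is senior to D before the subordination, so the two trade places.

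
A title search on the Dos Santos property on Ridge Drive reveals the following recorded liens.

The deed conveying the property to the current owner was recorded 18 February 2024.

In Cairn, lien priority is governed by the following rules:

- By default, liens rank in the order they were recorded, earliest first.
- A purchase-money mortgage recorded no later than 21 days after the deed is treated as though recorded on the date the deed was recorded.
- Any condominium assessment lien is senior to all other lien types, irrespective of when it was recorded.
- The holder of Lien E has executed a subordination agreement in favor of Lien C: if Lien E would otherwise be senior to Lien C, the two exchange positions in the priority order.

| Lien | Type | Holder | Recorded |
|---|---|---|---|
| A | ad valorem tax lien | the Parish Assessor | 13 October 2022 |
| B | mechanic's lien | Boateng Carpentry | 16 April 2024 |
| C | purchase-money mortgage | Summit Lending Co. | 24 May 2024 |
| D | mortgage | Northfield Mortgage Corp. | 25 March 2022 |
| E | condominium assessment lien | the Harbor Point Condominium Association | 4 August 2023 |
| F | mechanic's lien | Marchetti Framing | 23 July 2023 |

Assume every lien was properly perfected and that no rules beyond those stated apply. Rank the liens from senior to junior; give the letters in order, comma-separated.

C, D, A, F, B, E

First, effective dates: C was recorded 96 days after the deed — beyond 21 days — so no relation-back applies.
E is a condominium assessment lien and takes priority over every other lien.
Ordering the rest by effective date: D (25 March 2022), A (13 October 2022), F (23 July 2023), B (16 April 2024), C (24 May 2024).
E would otherwise be senior to C, so under the subordination agreement E and C exchange positions.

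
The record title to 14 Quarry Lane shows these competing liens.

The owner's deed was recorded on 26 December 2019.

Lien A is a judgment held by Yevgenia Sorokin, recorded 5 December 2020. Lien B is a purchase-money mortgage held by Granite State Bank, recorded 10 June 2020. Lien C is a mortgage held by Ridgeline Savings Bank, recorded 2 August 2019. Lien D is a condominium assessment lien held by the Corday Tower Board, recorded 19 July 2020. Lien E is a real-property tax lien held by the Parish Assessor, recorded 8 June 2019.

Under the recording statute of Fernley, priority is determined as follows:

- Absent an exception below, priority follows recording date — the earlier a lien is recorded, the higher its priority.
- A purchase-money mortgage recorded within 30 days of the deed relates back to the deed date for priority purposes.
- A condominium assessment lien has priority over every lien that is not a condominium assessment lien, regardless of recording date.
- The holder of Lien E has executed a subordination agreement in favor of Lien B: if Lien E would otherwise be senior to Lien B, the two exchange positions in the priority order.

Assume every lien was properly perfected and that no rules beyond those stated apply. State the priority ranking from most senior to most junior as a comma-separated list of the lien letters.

D, B, C, E, A

Effective dates: B missed the 30-day window (167 days after the deed), so its recording date stands.
D is a condominium assessment lien, so it outranks all other liens regardless of date.
Ordering the rest by effective date: E (8 June 2019), C (2 August 2019), B (10 June 2020), A (5 December 2020).
The subordination applies — E was senior to B — so E and B swap.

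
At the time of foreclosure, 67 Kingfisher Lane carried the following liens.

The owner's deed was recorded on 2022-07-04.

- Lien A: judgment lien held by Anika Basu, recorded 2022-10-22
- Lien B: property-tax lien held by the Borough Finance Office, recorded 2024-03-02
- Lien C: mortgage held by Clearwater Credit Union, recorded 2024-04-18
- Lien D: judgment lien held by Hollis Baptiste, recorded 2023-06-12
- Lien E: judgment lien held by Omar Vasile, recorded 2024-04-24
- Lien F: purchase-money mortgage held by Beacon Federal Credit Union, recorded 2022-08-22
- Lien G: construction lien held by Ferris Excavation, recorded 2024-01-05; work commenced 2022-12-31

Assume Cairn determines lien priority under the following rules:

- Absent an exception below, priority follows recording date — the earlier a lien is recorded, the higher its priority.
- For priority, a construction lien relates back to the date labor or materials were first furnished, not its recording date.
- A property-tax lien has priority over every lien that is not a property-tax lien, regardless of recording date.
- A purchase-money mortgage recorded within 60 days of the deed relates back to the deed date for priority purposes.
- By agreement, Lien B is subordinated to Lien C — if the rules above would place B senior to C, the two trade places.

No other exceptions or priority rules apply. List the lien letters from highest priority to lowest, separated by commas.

Effective dates after the stated exceptions: F was recorded within the 60-day window, so its effective date is the deed date 2022-07-04; G's effective date is 2022-12-31, when work began.
B is a property-tax lien, so it outranks all other liens regardless of date.
Ordering the rest by effective date: F (2022-07-04), A (2022-10-22), G (2022-12-31), D (2023-06-12), C (2024-04-18), E (2024-04-24).
Because B would otherwise rank above C, the subordination swaps them.

C, F, A, G, D, B, E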